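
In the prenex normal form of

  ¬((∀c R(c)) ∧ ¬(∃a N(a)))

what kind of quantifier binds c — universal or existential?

existential

Move each ¬ inward, flipping quantifiers it crosses:
  (∃c ¬R(c)) ∨ (∃a N(a))
All bound variables are already distinct, so no renaming is needed.
Finally move all quantifiers to the prefix:
  ∃c ∃a (¬R(c) ∨ N(a))
The quantifier ∀c sits under an odd number of negations, so it flips to ∃c.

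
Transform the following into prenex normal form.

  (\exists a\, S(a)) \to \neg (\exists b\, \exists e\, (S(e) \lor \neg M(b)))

Rewrite implications/biconditionals: A → B as ¬A ∨ B.
  \neg (\exists a\, S(a)) \lor \neg (\exists b\, \exists e\, (S(e) \lor \neg M(b)))
Push ¬ through the quantifiers and connectives to reach negation normal form:
  (\forall a\, \neg S(a)) \lor (\forall b\, \forall e\, (\neg S(e) \land M(b)))
Pull the quantifiers to the front (each side's bound variable is not free in the other side):
  \forall a\, \forall b\, \forall e\, (\neg S(a) \lor \neg S(e) \land M(b))

\forall a\, \forall b\, \forall e\, (\neg S(a) \lor \neg S(e) \land M(b))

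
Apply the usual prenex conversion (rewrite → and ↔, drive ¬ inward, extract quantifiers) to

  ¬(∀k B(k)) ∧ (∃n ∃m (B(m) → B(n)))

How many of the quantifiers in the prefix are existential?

3

First replace A → B with ¬A ∨ B.
  ¬(∀k B(k)) ∧ (∃n ∃m (¬B(m) ∨ B(n)))
Push ¬ through the quantifiers and connectives to reach negation normal form:
  (∃k ¬B(k)) ∧ (∃n ∃m (¬B(m) ∨ B(n)))
All bound variables are already distinct, so no renaming is needed.
Finally move all quantifiers to the prefix:
  ∃k ∃n ∃m (¬B(k) ∧ (¬B(m) ∨ B(n)))
The prefix is ∃k ∃n ∃m: 0 universal, 3 existential.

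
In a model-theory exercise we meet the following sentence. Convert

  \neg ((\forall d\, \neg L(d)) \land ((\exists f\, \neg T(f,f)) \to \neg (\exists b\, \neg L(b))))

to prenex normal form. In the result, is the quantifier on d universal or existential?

existential

Rewrite implications/biconditionals: A → B as ¬A ∨ B.
  \neg ((\forall d\, \neg L(d)) \land (\neg (\exists f\, \neg T(f,f)) \lor \neg (\exists b\, \neg L(b))))
Move each ¬ inward, flipping quantifiers it crosses:
  (\exists d\, L(d)) \lor (\exists f\, \neg T(f,f)) \land (\exists b\, \neg L(b))
Finally move all quantifiers to the prefix:
  \exists d\, \exists f\, \exists b\, (L(d) \lor \neg T(f,f) \land \neg L(b))
The quantifier \forall d sits under an odd number of negations (counting the antecedent side of each →), so it flips to \exists d.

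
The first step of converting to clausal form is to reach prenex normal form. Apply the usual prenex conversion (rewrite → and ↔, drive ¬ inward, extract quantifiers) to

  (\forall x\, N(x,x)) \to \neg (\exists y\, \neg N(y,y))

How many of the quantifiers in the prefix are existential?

1

First replace A → B with ¬A ∨ B.
  \neg (\forall x\, N(x,x)) \lor \neg (\exists y\, \neg N(y,y))
Move each ¬ inward, flipping quantifiers it crosses:
  (\exists x\, \neg N(x,x)) \lor (\forall y\, N(y,y))
All bound variables are already distinct, so no renaming is needed.
Extract every quantifier outward, since the variables are now distinct and don't occur free across branches:
  \exists x\, \forall y\, (\neg N(x,x) \lor N(y,y))
The prefix is \exists x \forall y: 1 universal, 1 existential.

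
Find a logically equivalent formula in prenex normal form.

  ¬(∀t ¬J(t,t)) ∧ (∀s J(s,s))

∃t ∀s (J(t,t) ∧ J(s,s))

Drive negations inward (¬∀x A ≡ ∃x ¬A, ¬∃x A ≡ ∀x ¬A, De Morgan for ∧/∨):
  (∃t J(t,t)) ∧ (∀s J(s,s))
All bound variables are already distinct, so no renaming is needed.
Extract every quantifier outward, since the variables are now distinct and don't occur free across branches:
  ∃t ∀s (J(t,t) ∧ J(s,s))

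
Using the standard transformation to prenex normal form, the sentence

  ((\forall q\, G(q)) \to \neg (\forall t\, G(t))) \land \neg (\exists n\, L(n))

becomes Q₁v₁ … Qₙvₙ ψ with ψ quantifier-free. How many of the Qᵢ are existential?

2

Rewrite implications/biconditionals: A → B as ¬A ∨ B.
  (\neg (\forall q\, G(q)) \lor \neg (\forall t\, G(t))) \land \neg (\exists n\, L(n))
Push ¬ through the quantifiers and connectives to reach negation normal form:
  ((\exists q\, \neg G(q)) \lor (\exists t\, \neg G(t))) \land (\forall n\, \neg L(n))
Finally move all quantifiers to the prefix:
  \exists q\, \exists t\, \forall n\, ((\neg G(q) \lor \neg G(t)) \land \neg L(n))
The prefix is \exists q \exists t \forall n: 1 universal, 2 existential.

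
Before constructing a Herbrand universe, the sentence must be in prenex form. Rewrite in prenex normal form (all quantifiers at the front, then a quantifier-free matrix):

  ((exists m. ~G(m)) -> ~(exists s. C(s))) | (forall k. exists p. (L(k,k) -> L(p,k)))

Rewrite implications/biconditionals: A → B as ¬A ∨ B.
  ~(exists m. ~G(m)) | ~(exists s. C(s)) | (forall k. exists p. (~L(k,k) | L(p,k)))
Drive negations inward (¬∀x A ≡ ∃x ¬A, ¬∃x A ≡ ∀x ¬A, De Morgan for ∧/∨):
  (forall m. G(m)) | (forall s. ~C(s)) | (forall k. exists p. (~L(k,k) | L(p,k)))
All bound variables are already distinct, so no renaming is needed.
Pull the quantifiers to the front (each side's bound variable is not free in the other side):
  forall m. forall s. forall k. exists p. (G(m) | ~C(s) | ~L(k,k) | L(p,k))

forall m. forall s. forall k. exists p. (G(m) | ~C(s) | ~L(k,k) | L(p,k))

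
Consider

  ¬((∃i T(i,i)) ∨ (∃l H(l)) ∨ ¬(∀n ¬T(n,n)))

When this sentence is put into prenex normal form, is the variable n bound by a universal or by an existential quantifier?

Push ¬ through the quantifiers and connectives to reach negation normal form:
  (∀i ¬T(i,i)) ∧ (∀l ¬H(l)) ∧ (∀n ¬T(n,n))
Finally move all quantifiers to the prefix:
  ∀i ∀l ∀n (¬T(i,i) ∧ ¬H(l) ∧ ¬T(n,n))
The quantifier ∀n sits under an even number of negations, so it remains universal.

universal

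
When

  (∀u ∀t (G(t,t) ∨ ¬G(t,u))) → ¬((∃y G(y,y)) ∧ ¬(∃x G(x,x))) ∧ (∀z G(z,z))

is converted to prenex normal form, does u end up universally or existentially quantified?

existential

First replace A → B with ¬A ∨ B.
  ¬(∀u ∀t (G(t,t) ∨ ¬G(t,u))) ∨ ¬((∃y G(y,y)) ∧ ¬(∃x G(x,x))) ∧ (∀z G(z,z))
Drive negations inward (¬∀x A ≡ ∃x ¬A, ¬∃x A ≡ ∀x ¬A, De Morgan for ∧/∨):
  (∃u ∃t (¬G(t,t) ∧ G(t,u))) ∨ ((∀y ¬G(y,y)) ∨ (∃x G(x,x))) ∧ (∀z G(z,z))
Finally move all quantifiers to the prefix:
  ∃u ∃t ∀y ∃x ∀z (¬G(t,t) ∧ G(t,u) ∨ (¬G(y,y) ∨ G(x,x)) ∧ G(z,z))
The quantifier ∀u sits under an odd number of negations (counting the antecedent side of each →), so it flips to ∃u.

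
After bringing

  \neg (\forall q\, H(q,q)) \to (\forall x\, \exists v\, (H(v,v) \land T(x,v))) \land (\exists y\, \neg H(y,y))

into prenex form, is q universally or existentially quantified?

universal

Eliminate → and ↔ using ¬ and ∨.
  \neg \neg (\forall q\, H(q,q)) \lor (\forall x\, \exists v\, (H(v,v) \land T(x,v))) \land (\exists y\, \neg H(y,y))
Move each ¬ inward, flipping quantifiers it crosses:
  (\forall q\, H(q,q)) \lor (\forall x\, \exists v\, (H(v,v) \land T(x,v))) \land (\exists y\, \neg H(y,y))
Extract every quantifier outward, since the variables are now distinct and don't occur free across branches:
  \forall q\, \forall x\, \exists v\, \exists y\, (H(q,q) \lor H(v,v) \land T(x,v) \land \neg H(y,y))
The quantifier \forall q sits under an even number of negations (counting the antecedent side of each →), so it remains universal.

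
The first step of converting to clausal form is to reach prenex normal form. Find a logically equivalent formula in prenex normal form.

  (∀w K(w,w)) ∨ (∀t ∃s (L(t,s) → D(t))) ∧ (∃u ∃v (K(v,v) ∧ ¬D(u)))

∀w ∀t ∃s ∃u ∃v (K(w,w) ∨ (¬L(t,s) ∨ D(t)) ∧ K(v,v) ∧ ¬D(u))

Eliminate → and ↔ using ¬ and ∨.
  (∀w K(w,w)) ∨ (∀t ∃s (¬L(t,s) ∨ D(t))) ∧ (∃u ∃v (K(v,v) ∧ ¬D(u)))
All bound variables are already distinct, so no renaming is needed.
Finally move all quantifiers to the prefix:
  ∀w ∀t ∃s ∃u ∃v (K(w,w) ∨ (¬L(t,s) ∨ D(t)) ∧ K(v,v) ∧ ¬D(u))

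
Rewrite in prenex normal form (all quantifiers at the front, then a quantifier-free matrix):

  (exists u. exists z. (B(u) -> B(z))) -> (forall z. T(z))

Eliminate → and ↔ using ¬ and ∨.
  ~(exists u. exists z. (~B(u) | B(z))) | (forall z. T(z))
Drive negations inward (¬∀x A ≡ ∃x ¬A, ¬∃x A ≡ ∀x ¬A, De Morgan for ∧/∨):
  (forall u. forall z. (B(u) & ~B(z))) | (forall z. T(z))
Give each quantifier a distinct variable: z↦v.
  (forall u. forall z. (B(u) & ~B(z))) | (forall v. T(v))
Finally move all quantifiers to the prefix:
  forall u. forall z. forall v. (B(u) & ~B(z) | T(v))

forall u. forall z. forall v. (B(u) & ~B(z) | T(v))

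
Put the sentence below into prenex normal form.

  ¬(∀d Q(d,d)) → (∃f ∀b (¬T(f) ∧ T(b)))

First replace A → B with ¬A ∨ B.
  ¬¬(∀d Q(d,d)) ∨ (∃f ∀b (¬T(f) ∧ T(b)))
Move each ¬ inward, flipping quantifiers it crosses:
  (∀d Q(d,d)) ∨ (∃f ∀b (¬T(f) ∧ T(b)))
Extract every quantifier outward, since the variables are now distinct and don't occur free across branches:
  ∀d ∃f ∀b (Q(d,d) ∨ ¬T(f) ∧ T(b))

∀d ∃f ∀b (Q(d,d) ∨ ¬T(f) ∧ T(b))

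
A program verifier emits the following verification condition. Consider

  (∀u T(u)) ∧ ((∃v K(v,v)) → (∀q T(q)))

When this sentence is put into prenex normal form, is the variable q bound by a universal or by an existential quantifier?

Rewrite implications/biconditionals: A → B as ¬A ∨ B.
  (∀u T(u)) ∧ (¬(∃v K(v,v)) ∨ (∀q T(q)))
Push ¬ through the quantifiers and connectives to reach negation normal form:
  (∀u T(u)) ∧ ((∀v ¬K(v,v)) ∨ (∀q T(q)))
All bound variables are already distinct, so no renaming is needed.
Finally move all quantifiers to the prefix:
  ∀u ∀v ∀q (T(u) ∧ (¬K(v,v) ∨ T(q)))
The quantifier ∀q sits under an even number of negations (counting the antecedent side of each →), so it remains universal.

universal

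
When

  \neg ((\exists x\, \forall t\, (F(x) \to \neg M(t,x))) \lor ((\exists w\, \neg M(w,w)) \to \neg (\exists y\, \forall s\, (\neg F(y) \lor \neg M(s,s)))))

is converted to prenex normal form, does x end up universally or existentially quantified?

universal

First replace A → B with ¬A ∨ B.
  \neg ((\exists x\, \forall t\, (\neg F(x) \lor \neg M(t,x))) \lor \neg (\exists w\, \neg M(w,w)) \lor \neg (\exists y\, \forall s\, (\neg F(y) \lor \neg M(s,s))))
Drive negations inward (¬∀x A ≡ ∃x ¬A, ¬∃x A ≡ ∀x ¬A, De Morgan for ∧/∨):
  (\forall x\, \exists t\, (F(x) \land M(t,x))) \land (\exists w\, \neg M(w,w)) \land (\exists y\, \forall s\, (\neg F(y) \lor \neg M(s,s)))
Pull the quantifiers to the front (each side's bound variable is not free in the other side):
  \forall x\, \exists t\, \exists w\, \exists y\, \forall s\, (F(x) \land M(t,x) \land \neg M(w,w) \land (\neg F(y) \lor \neg M(s,s)))
The quantifier \exists x sits under an odd number of negations (counting the antecedent side of each →), so it flips to \forall x.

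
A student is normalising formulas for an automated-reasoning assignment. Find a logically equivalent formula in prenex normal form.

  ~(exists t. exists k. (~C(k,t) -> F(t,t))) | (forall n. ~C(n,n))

Eliminate → and ↔ using ¬ and ∨.
  ~(exists t. exists k. (~~C(k,t) | F(t,t))) | (forall n. ~C(n,n))
Move each ¬ inward, flipping quantifiers it crosses:
  (forall t. forall k. (~C(k,t) & ~F(t,t))) | (forall n. ~C(n,n))
All bound variables are already distinct, so no renaming is needed.
Pull the quantifiers to the front (each side's bound variable is not free in the other side):
  forall t. forall k. forall n. (~C(k,t) & ~F(t,t) | ~C(n,n))

forall t. forall k. forall n. (~C(k,t) & ~F(t,t) | ~C(n,n))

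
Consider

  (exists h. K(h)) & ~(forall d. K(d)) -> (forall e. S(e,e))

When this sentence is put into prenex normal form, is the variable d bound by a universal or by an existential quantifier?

First replace A → B with ¬A ∨ B.
  ~((exists h. K(h)) & ~(forall d. K(d))) | (forall e. S(e,e))
Drive negations inward (¬∀x A ≡ ∃x ¬A, ¬∃x A ≡ ∀x ¬A, De Morgan for ∧/∨):
  (forall h. ~K(h)) | (forall d. K(d)) | (forall e. S(e,e))
All bound variables are already distinct, so no renaming is needed.
Extract every quantifier outward, since the variables are now distinct and don't occur free across branches:
  forall h. forall d. forall e. (~K(h) | K(d) | S(e,e))
The quantifier forall d sits under an even number of negations (counting the antecedent side of each →), so it remains universal.

universal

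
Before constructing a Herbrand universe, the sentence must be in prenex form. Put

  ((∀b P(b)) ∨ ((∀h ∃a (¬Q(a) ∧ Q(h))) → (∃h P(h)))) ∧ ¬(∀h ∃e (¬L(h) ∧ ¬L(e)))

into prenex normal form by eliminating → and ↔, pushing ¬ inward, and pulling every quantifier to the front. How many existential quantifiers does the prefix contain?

Rewrite implications/biconditionals: A → B as ¬A ∨ B.
  ((∀b P(b)) ∨ ¬(∀h ∃a (¬Q(a) ∧ Q(h))) ∨ (∃h P(h))) ∧ ¬(∀h ∃e (¬L(h) ∧ ¬L(e)))
Drive negations inward (¬∀x A ≡ ∃x ¬A, ¬∃x A ≡ ∀x ¬A, De Morgan for ∧/∨):
  ((∀b P(b)) ∨ (∃h ∀a (Q(a) ∨ ¬Q(h))) ∨ (∃h P(h))) ∧ (∃h ∀e (L(h) ∨ L(e)))
Give each quantifier a distinct variable: h↦x1, h↦t.
  ((∀b P(b)) ∨ (∃h ∀a (Q(a) ∨ ¬Q(h))) ∨ (∃x1 P(x1))) ∧ (∃t ∀e (L(t) ∨ L(e)))
Extract every quantifier outward, since the variables are now distinct and don't occur free across branches:
  ∀b ∃h ∀a ∃x1 ∃t ∀e ((P(b) ∨ Q(a) ∨ ¬Q(h) ∨ P(x1)) ∧ (L(t) ∨ L(e)))
The prefix is ∀b ∃h ∀a ∃x1 ∃t ∀e: 3 universal, 3 existential.

3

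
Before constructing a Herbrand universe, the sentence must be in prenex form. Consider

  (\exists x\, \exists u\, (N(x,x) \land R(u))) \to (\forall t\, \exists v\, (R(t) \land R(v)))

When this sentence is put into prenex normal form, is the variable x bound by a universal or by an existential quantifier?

Eliminate → and ↔ using ¬ and ∨.
  \neg (\exists x\, \exists u\, (N(x,x) \land R(u))) \lor (\forall t\, \exists v\, (R(t) \land R(v)))
Drive negations inward (¬∀x A ≡ ∃x ¬A, ¬∃x A ≡ ∀x ¬A, De Morgan for ∧/∨):
  (\forall x\, \forall u\, (\neg N(x,x) \lor \neg R(u))) \lor (\forall t\, \exists v\, (R(t) \land R(v)))
Finally move all quantifiers to the prefix:
  \forall x\, \forall u\, \forall t\, \exists v\, (\neg N(x,x) \lor \neg R(u) \lor R(t) \land R(v))
The quantifier \exists x sits under an odd number of negations (counting the antecedent side of each →), so it flips to \forall x.

universal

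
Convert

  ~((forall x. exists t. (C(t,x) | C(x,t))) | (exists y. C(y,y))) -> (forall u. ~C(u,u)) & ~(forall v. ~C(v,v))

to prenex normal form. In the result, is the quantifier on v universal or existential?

First replace A → B with ¬A ∨ B.
  ~~((forall x. exists t. (C(t,x) | C(x,t))) | (exists y. C(y,y))) | (forall u. ~C(u,u)) & ~(forall v. ~C(v,v))
Drive negations inward (¬∀x A ≡ ∃x ¬A, ¬∃x A ≡ ∀x ¬A, De Morgan for ∧/∨):
  (forall x. exists t. (C(t,x) | C(x,t))) | (exists y. C(y,y)) | (forall u. ~C(u,u)) & (exists v. C(v,v))
Pull the quantifiers to the front (each side's bound variable is not free in the other side):
  forall x. exists t. exists y. forall u. exists v. (C(t,x) | C(x,t) | C(y,y) | ~C(u,u) & C(v,v))
The quantifier forall v sits under an odd number of negations (counting the antecedent side of each →), so it flips to exists v.

existential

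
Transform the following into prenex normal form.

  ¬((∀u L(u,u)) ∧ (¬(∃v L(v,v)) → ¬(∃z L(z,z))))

Eliminate → and ↔ using ¬ and ∨.
  ¬((∀u L(u,u)) ∧ (¬¬(∃v L(v,v)) ∨ ¬(∃z L(z,z))))
Push ¬ through the quantifiers and connectives to reach negation normal form:
  (∃u ¬L(u,u)) ∨ (∀v ¬L(v,v)) ∧ (∃z L(z,z))
All bound variables are already distinct, so no renaming is needed.
Extract every quantifier outward, since the variables are now distinct and don't occur free across branches:
  ∃u ∀v ∃z (¬L(u,u) ∨ ¬L(v,v) ∧ L(z,z))

∃u ∀v ∃z (¬L(u,u) ∨ ¬L(v,v) ∧ L(z,z))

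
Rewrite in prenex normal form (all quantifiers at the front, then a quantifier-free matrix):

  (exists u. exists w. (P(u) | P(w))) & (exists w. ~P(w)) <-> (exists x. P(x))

Rewrite implications/biconditionals: A → B as ¬A ∨ B; A ↔ B as (¬A ∨ B) ∧ (¬B ∨ A).
  (~((exists u. exists w. (P(u) | P(w))) & (exists w. ~P(w))) | (exists x. P(x))) & (~(exists x. P(x)) | (exists u. exists w. (P(u) | P(w))) & (exists w. ~P(w)))
Drive negations inward (¬∀x A ≡ ∃x ¬A, ¬∃x A ≡ ∀x ¬A, De Morgan for ∧/∨):
  ((forall u. forall w. (~P(u) & ~P(w))) | (forall w. P(w)) | (exists x. P(x))) & ((forall x. ~P(x)) | (exists u. exists w. (P(u) | P(w))) & (exists w. ~P(w)))
Give each quantifier a distinct variable: w↦w1, x↦r, u↦u1, w↦c, w↦q.
  ((forall u. forall w. (~P(u) & ~P(w))) | (forall w1. P(w1)) | (exists x. P(x))) & ((forall r. ~P(r)) | (exists u1. exists c. (P(u1) | P(c))) & (exists q. ~P(q)))
Finally move all quantifiers to the prefix:
  forall u. forall w. forall w1. exists x. forall r. exists u1. exists c. exists q. ((~P(u) & ~P(w) | P(w1) | P(x)) & (~P(r) | (P(u1) | P(c)) & ~P(q)))

forall u. forall w. forall w1. exists x. forall r. exists u1. exists c. exists q. ((~P(u) & ~P(w) | P(w1) | P(x)) & (~P(r) | (P(u1) | P(c)) & ~P(q)))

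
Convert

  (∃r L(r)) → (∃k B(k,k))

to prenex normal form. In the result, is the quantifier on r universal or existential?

universal

Rewrite implications/biconditionals: A → B as ¬A ∨ B.
  ¬(∃r L(r)) ∨ (∃k B(k,k))
Move each ¬ inward, flipping quantifiers it crosses:
  (∀r ¬L(r)) ∨ (∃k B(k,k))
All bound variables are already distinct, so no renaming is needed.
Finally move all quantifiers to the prefix:
  ∀r ∃k (¬L(r) ∨ B(k,k))
The quantifier ∃r sits under an odd number of negations (counting the antecedent side of each →), so it flips to ∀r.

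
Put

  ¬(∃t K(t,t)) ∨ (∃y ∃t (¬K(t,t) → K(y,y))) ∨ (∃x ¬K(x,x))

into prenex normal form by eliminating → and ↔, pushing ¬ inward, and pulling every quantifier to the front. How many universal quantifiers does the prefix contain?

Rewrite implications/biconditionals: A → B as ¬A ∨ B.
  ¬(∃t K(t,t)) ∨ (∃y ∃t (¬¬K(t,t) ∨ K(y,y))) ∨ (∃x ¬K(x,x))
Push ¬ through the quantifiers and connectives to reach negation normal form:
  (∀t ¬K(t,t)) ∨ (∃y ∃t (K(t,t) ∨ K(y,y))) ∨ (∃x ¬K(x,x))
Rename bound variables to avoid capture: t↦b.
  (∀t ¬K(t,t)) ∨ (∃y ∃b (K(b,b) ∨ K(y,y))) ∨ (∃x ¬K(x,x))
Extract every quantifier outward, since the variables are now distinct and don't occur free across branches:
  ∀t ∃y ∃b ∃x (¬K(t,t) ∨ K(b,b) ∨ K(y,y) ∨ ¬K(x,x))
The prefix is ∀t ∃y ∃b ∃x: 1 universal, 3 existential.

1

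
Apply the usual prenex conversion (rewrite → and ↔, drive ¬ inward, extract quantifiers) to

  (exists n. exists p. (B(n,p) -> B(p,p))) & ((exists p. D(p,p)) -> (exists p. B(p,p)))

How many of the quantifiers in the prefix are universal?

First replace A → B with ¬A ∨ B.
  (exists n. exists p. (~B(n,p) | B(p,p))) & (~(exists p. D(p,p)) | (exists p. B(p,p)))
Push ¬ through the quantifiers and connectives to reach negation normal form:
  (exists n. exists p. (~B(n,p) | B(p,p))) & ((forall p. ~D(p,p)) | (exists p. B(p,p)))
Give each quantifier a distinct variable: p↦q, p↦x1.
  (exists n. exists p. (~B(n,p) | B(p,p))) & ((forall q. ~D(q,q)) | (exists x1. B(x1,x1)))
Extract every quantifier outward, since the variables are now distinct and don't occur free across branches:
  exists n. exists p. forall q. exists x1. ((~B(n,p) | B(p,p)) & (~D(q,q) | B(x1,x1)))
The prefix is exists n exists p forall q exists x1: 1 universal, 3 existential.

1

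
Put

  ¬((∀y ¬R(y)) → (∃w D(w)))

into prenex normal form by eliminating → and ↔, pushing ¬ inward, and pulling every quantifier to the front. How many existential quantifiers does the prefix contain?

Rewrite implications/biconditionals: A → B as ¬A ∨ B.
  ¬(¬(∀y ¬R(y)) ∨ (∃w D(w)))
Push ¬ through the quantifiers and connectives to reach negation normal form:
  (∀y ¬R(y)) ∧ (∀w ¬D(w))
All bound variables are already distinct, so no renaming is needed.
Pull the quantifiers to the front (each side's bound variable is not free in the other side):
  ∀y ∀w (¬R(y) ∧ ¬D(w))
The prefix is ∀y ∀w: 2 universal, 0 existential.

0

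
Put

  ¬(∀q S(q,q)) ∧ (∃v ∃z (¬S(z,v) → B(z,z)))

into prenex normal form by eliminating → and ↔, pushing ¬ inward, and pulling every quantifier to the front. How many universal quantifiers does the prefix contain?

0

Rewrite implications/biconditionals: A → B as ¬A ∨ B.
  ¬(∀q S(q,q)) ∧ (∃v ∃z (¬¬S(z,v) ∨ B(z,z)))
Push ¬ through the quantifiers and connectives to reach negation normal form:
  (∃q ¬S(q,q)) ∧ (∃v ∃z (S(z,v) ∨ B(z,z)))
Pull the quantifiers to the front (each side's bound variable is not free in the other side):
  ∃q ∃v ∃z (¬S(q,q) ∧ (S(z,v) ∨ B(z,z)))
The prefix is ∃q ∃v ∃z: 0 universal, 3 existential.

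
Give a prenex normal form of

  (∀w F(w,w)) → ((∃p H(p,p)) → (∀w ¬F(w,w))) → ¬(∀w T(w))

Eliminate → and ↔ using ¬ and ∨.
  ¬(∀w F(w,w)) ∨ ¬(¬(∃p H(p,p)) ∨ (∀w ¬F(w,w))) ∨ ¬(∀w T(w))
Drive negations inward (¬∀x A ≡ ∃x ¬A, ¬∃x A ≡ ∀x ¬A, De Morgan for ∧/∨):
  (∃w ¬F(w,w)) ∨ (∃p H(p,p)) ∧ (∃w F(w,w)) ∨ (∃w ¬T(w))
Give each quantifier a distinct variable: w↦t, w↦z.
  (∃w ¬F(w,w)) ∨ (∃p H(p,p)) ∧ (∃t F(t,t)) ∨ (∃z ¬T(z))
Finally move all quantifiers to the prefix:
  ∃w ∃p ∃t ∃z (¬F(w,w) ∨ H(p,p) ∧ F(t,t) ∨ ¬T(z))

∃w ∃p ∃t ∃z (¬F(w,w) ∨ H(p,p) ∧ F(t,t) ∨ ¬T(z))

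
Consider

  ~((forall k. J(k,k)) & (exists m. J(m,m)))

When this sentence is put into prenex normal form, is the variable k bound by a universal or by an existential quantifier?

Move each ¬ inward, flipping quantifiers it crosses:
  (exists k. ~J(k,k)) | (forall m. ~J(m,m))
Extract every quantifier outward, since the variables are now distinct and don't occur free across branches:
  exists k. forall m. (~J(k,k) | ~J(m,m))
The quantifier forall k sits under an odd number of negations, so it flips to exists k.

existential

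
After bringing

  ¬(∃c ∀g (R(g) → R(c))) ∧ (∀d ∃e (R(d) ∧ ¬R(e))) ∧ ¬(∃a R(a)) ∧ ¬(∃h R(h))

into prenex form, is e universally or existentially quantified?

First replace A → B with ¬A ∨ B.
  ¬(∃c ∀g (¬R(g) ∨ R(c))) ∧ (∀d ∃e (R(d) ∧ ¬R(e))) ∧ ¬(∃a R(a)) ∧ ¬(∃h R(h))
Push ¬ through the quantifiers and connectives to reach negation normal form:
  (∀c ∃g (R(g) ∧ ¬R(c))) ∧ (∀d ∃e (R(d) ∧ ¬R(e))) ∧ (∀a ¬R(a)) ∧ (∀h ¬R(h))
Pull the quantifiers to the front (each side's bound variable is not free in the other side):
  ∀c ∃g ∀d ∃e ∀a ∀h (R(g) ∧ ¬R(c) ∧ R(d) ∧ ¬R(e) ∧ ¬R(a) ∧ ¬R(h))
The quantifier ∃e sits under an even number of negations (counting the antecedent side of each →), so it remains existential.

existential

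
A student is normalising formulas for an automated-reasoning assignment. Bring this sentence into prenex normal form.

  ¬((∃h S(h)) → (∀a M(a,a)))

∃h ∃a (S(h) ∧ ¬M(a,a))

Eliminate → and ↔ using ¬ and ∨.
  ¬(¬(∃h S(h)) ∨ (∀a M(a,a)))
Drive negations inward (¬∀x A ≡ ∃x ¬A, ¬∃x A ≡ ∀x ¬A, De Morgan for ∧/∨):
  (∃h S(h)) ∧ (∃a ¬M(a,a))
All bound variables are already distinct, so no renaming is needed.
Pull the quantifiers to the front (each side's bound variable is not free in the other side):
  ∃h ∃a (S(h) ∧ ¬M(a,a))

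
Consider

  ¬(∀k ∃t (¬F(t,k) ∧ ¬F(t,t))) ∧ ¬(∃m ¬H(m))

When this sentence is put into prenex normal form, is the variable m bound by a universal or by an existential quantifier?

universal

Push ¬ through the quantifiers and connectives to reach negation normal form:
  (∃k ∀t (F(t,k) ∨ F(t,t))) ∧ (∀m H(m))
Pull the quantifiers to the front (each side's bound variable is not free in the other side):
  ∃k ∀t ∀m ((F(t,k) ∨ F(t,t)) ∧ H(m))
The quantifier ∃m sits under an odd number of negations, so it flips to ∀m.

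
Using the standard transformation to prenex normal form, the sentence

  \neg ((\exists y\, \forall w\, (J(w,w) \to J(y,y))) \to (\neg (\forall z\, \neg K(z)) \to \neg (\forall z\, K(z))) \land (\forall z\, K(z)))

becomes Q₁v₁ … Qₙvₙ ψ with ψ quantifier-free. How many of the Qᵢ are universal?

Eliminate → and ↔ using ¬ and ∨.
  \neg (\neg (\exists y\, \forall w\, (\neg J(w,w) \lor J(y,y))) \lor (\neg \neg (\forall z\, \neg K(z)) \lor \neg (\forall z\, K(z))) \land (\forall z\, K(z)))
Push ¬ through the quantifiers and connectives to reach negation normal form:
  (\exists y\, \forall w\, (\neg J(w,w) \lor J(y,y))) \land ((\exists z\, K(z)) \land (\forall z\, K(z)) \lor (\exists z\, \neg K(z)))
Give each quantifier a distinct variable: z↦v1, z↦q.
  (\exists y\, \forall w\, (\neg J(w,w) \lor J(y,y))) \land ((\exists z\, K(z)) \land (\forall v1\, K(v1)) \lor (\exists q\, \neg K(q)))
Finally move all quantifiers to the prefix:
  \exists y\, \forall w\, \exists z\, \forall v1\, \exists q\, ((\neg J(w,w) \lor J(y,y)) \land (K(z) \land K(v1) \lor \neg K(q)))
The prefix is \exists y \forall w \exists z \forall v1 \exists q: 2 universal, 3 existential.

2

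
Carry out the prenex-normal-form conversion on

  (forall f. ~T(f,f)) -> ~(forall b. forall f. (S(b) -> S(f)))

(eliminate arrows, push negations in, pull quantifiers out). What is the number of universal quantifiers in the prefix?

Rewrite implications/biconditionals: A → B as ¬A ∨ B.
  ~(forall f. ~T(f,f)) | ~(forall b. forall f. (~S(b) | S(f)))
Move each ¬ inward, flipping quantifiers it crosses:
  (exists f. T(f,f)) | (exists b. exists f. (S(b) & ~S(f)))
Rename bound variables to avoid capture: f↦t.
  (exists f. T(f,f)) | (exists b. exists t. (S(b) & ~S(t)))
Extract every quantifier outward, since the variables are now distinct and don't occur free across branches:
  exists f. exists b. exists t. (T(f,f) | S(b) & ~S(t))
The prefix is exists f exists b exists t: 0 universal, 3 existential.

0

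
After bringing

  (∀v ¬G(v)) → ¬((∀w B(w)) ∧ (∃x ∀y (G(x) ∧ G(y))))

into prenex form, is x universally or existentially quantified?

universal

Eliminate → and ↔ using ¬ and ∨.
  ¬(∀v ¬G(v)) ∨ ¬((∀w B(w)) ∧ (∃x ∀y (G(x) ∧ G(y))))
Drive negations inward (¬∀x A ≡ ∃x ¬A, ¬∃x A ≡ ∀x ¬A, De Morgan for ∧/∨):
  (∃v G(v)) ∨ (∃w ¬B(w)) ∨ (∀x ∃y (¬G(x) ∨ ¬G(y)))
All bound variables are already distinct, so no renaming is needed.
Extract every quantifier outward, since the variables are now distinct and don't occur free across branches:
  ∃v ∃w ∀x ∃y (G(v) ∨ ¬B(w) ∨ ¬G(x) ∨ ¬G(y))
The quantifier ∃x sits under an odd number of negations (counting the antecedent side of each →), so it flips to ∀x.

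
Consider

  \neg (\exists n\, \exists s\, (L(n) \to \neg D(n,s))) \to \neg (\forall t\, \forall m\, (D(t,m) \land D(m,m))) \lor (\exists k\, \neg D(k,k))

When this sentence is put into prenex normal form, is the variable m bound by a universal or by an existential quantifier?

existential

First replace A → B with ¬A ∨ B.
  \neg \neg (\exists n\, \exists s\, (\neg L(n) \lor \neg D(n,s))) \lor \neg (\forall t\, \forall m\, (D(t,m) \land D(m,m))) \lor (\exists k\, \neg D(k,k))
Drive negations inward (¬∀x A ≡ ∃x ¬A, ¬∃x A ≡ ∀x ¬A, De Morgan for ∧/∨):
  (\exists n\, \exists s\, (\neg L(n) \lor \neg D(n,s))) \lor (\exists t\, \exists m\, (\neg D(t,m) \lor \neg D(m,m))) \lor (\exists k\, \neg D(k,k))
Pull the quantifiers to the front (each side's bound variable is not free in the other side):
  \exists n\, \exists s\, \exists t\, \exists m\, \exists k\, (\neg L(n) \lor \neg D(n,s) \lor \neg D(t,m) \lor \neg D(m,m) \lor \neg D(k,k))
The quantifier \forall m sits under an odd number of negations (counting the antecedent side of each →), so it flips to \exists m.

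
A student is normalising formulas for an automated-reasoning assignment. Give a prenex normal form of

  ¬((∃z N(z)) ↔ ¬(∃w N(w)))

Eliminate → and ↔ using ¬ and ∨; A ↔ B as (¬A ∨ B) ∧ (¬B ∨ A).
  ¬((¬(∃z N(z)) ∨ ¬(∃w N(w))) ∧ (¬¬(∃w N(w)) ∨ (∃z N(z))))
Drive negations inward (¬∀x A ≡ ∃x ¬A, ¬∃x A ≡ ∀x ¬A, De Morgan for ∧/∨):
  (∃z N(z)) ∧ (∃w N(w)) ∨ (∀w ¬N(w)) ∧ (∀z ¬N(z))
Rename bound variables to avoid capture: w↦c, z↦a.
  (∃z N(z)) ∧ (∃w N(w)) ∨ (∀c ¬N(c)) ∧ (∀a ¬N(a))
Pull the quantifiers to the front (each side's bound variable is not free in the other side):
  ∃z ∃w ∀c ∀a (N(z) ∧ N(w) ∨ ¬N(c) ∧ ¬N(a))

∃z ∃w ∀c ∀a (N(z) ∧ N(w) ∨ ¬N(c) ∧ ¬N(a))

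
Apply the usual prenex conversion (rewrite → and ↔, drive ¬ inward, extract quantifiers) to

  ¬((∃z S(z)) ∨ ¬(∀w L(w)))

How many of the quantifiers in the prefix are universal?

2

Push ¬ through the quantifiers and connectives to reach negation normal form:
  (∀z ¬S(z)) ∧ (∀w L(w))
Finally move all quantifiers to the prefix:
  ∀z ∀w (¬S(z) ∧ L(w))
The prefix is ∀z ∀w: 2 universal, 0 existential.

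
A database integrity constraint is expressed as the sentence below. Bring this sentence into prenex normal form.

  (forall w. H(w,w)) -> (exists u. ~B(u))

Rewrite implications/biconditionals: A → B as ¬A ∨ B.
  ~(forall w. H(w,w)) | (exists u. ~B(u))
Push ¬ through the quantifiers and connectives to reach negation normal form:
  (exists w. ~H(w,w)) | (exists u. ~B(u))
Pull the quantifiers to the front (each side's bound variable is not free in the other side):
  exists w. exists u. (~H(w,w) | ~B(u))

exists w. exists u. (~H(w,w) | ~B(u))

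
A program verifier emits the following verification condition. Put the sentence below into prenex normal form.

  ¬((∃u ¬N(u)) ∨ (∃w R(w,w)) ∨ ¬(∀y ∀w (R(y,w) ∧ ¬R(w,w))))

Push ¬ through the quantifiers and connectives to reach negation normal form:
  (∀u N(u)) ∧ (∀w ¬R(w,w)) ∧ (∀y ∀w (R(y,w) ∧ ¬R(w,w)))
Give each quantifier a distinct variable: w↦v1.
  (∀u N(u)) ∧ (∀w ¬R(w,w)) ∧ (∀y ∀v1 (R(y,v1) ∧ ¬R(v1,v1)))
Pull the quantifiers to the front (each side's bound variable is not free in the other side):
  ∀u ∀w ∀y ∀v1 (N(u) ∧ ¬R(w,w) ∧ R(y,v1) ∧ ¬R(v1,v1))

∀u ∀w ∀y ∀v1 (N(u) ∧ ¬R(w,w) ∧ R(y,v1) ∧ ¬R(v1,v1))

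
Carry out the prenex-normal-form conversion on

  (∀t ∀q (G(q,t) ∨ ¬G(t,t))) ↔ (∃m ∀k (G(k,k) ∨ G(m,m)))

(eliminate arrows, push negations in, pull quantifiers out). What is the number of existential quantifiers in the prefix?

First replace A → B with ¬A ∨ B; A ↔ B as (¬A ∨ B) ∧ (¬B ∨ A).
  (¬(∀t ∀q (G(q,t) ∨ ¬G(t,t))) ∨ (∃m ∀k (G(k,k) ∨ G(m,m)))) ∧ (¬(∃m ∀k (G(k,k) ∨ G(m,m))) ∨ (∀t ∀q (G(q,t) ∨ ¬G(t,t))))
Push ¬ through the quantifiers and connectives to reach negation normal form:
  ((∃t ∃q (¬G(q,t) ∧ G(t,t))) ∨ (∃m ∀k (G(k,k) ∨ G(m,m)))) ∧ ((∀m ∃k (¬G(k,k) ∧ ¬G(m,m))) ∨ (∀t ∀q (G(q,t) ∨ ¬G(t,t))))
Rename bound variables to avoid capture: m↦u1, k↦z1, t↦x1, q↦w.
  ((∃t ∃q (¬G(q,t) ∧ G(t,t))) ∨ (∃m ∀k (G(k,k) ∨ G(m,m)))) ∧ ((∀u1 ∃z1 (¬G(z1,z1) ∧ ¬G(u1,u1))) ∨ (∀x1 ∀w (G(w,x1) ∨ ¬G(x1,x1))))
Pull the quantifiers to the front (each side's bound variable is not free in the other side):
  ∃t ∃q ∃m ∀k ∀u1 ∃z1 ∀x1 ∀w ((¬G(q,t) ∧ G(t,t) ∨ G(k,k) ∨ G(m,m)) ∧ (¬G(z1,z1) ∧ ¬G(u1,u1) ∨ G(w,x1) ∨ ¬G(x1,x1)))
The prefix is ∃t ∃q ∃m ∀k ∀u1 ∃z1 ∀x1 ∀w: 4 universal, 4 existential.

4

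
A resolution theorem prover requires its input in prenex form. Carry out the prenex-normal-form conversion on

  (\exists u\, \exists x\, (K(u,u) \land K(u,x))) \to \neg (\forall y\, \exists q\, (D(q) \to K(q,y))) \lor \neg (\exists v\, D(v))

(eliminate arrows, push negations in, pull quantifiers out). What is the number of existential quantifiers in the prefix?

1

Rewrite implications/biconditionals: A → B as ¬A ∨ B.
  \neg (\exists u\, \exists x\, (K(u,u) \land K(u,x))) \lor \neg (\forall y\, \exists q\, (\neg D(q) \lor K(q,y))) \lor \neg (\exists v\, D(v))
Drive negations inward (¬∀x A ≡ ∃x ¬A, ¬∃x A ≡ ∀x ¬A, De Morgan for ∧/∨):
  (\forall u\, \forall x\, (\neg K(u,u) \lor \neg K(u,x))) \lor (\exists y\, \forall q\, (D(q) \land \neg K(q,y))) \lor (\forall v\, \neg D(v))
Extract every quantifier outward, since the variables are now distinct and don't occur free across branches:
  \forall u\, \forall x\, \exists y\, \forall q\, \forall v\, (\neg K(u,u) \lor \neg K(u,x) \lor D(q) \land \neg K(q,y) \lor \neg D(v))
The prefix is \forall u \forall x \exists y \forall q \forall v: 4 universal, 1 existential.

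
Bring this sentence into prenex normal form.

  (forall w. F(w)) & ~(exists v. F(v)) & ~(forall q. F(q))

Drive negations inward (¬∀x A ≡ ∃x ¬A, ¬∃x A ≡ ∀x ¬A, De Morgan for ∧/∨):
  (forall w. F(w)) & (forall v. ~F(v)) & (exists q. ~F(q))
Extract every quantifier outward, since the variables are now distinct and don't occur free across branches:
  forall w. forall v. exists q. (F(w) & ~F(v) & ~F(q))

forall w. forall v. exists q. (F(w) & ~F(v) & ~F(q))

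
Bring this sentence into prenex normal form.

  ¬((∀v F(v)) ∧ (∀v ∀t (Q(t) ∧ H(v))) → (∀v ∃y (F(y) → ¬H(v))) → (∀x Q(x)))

Rewrite implications/biconditionals: A → B as ¬A ∨ B.
  ¬(¬((∀v F(v)) ∧ (∀v ∀t (Q(t) ∧ H(v)))) ∨ ¬(∀v ∃y (¬F(y) ∨ ¬H(v))) ∨ (∀x Q(x)))
Push ¬ through the quantifiers and connectives to reach negation normal form:
  (∀v F(v)) ∧ (∀v ∀t (Q(t) ∧ H(v))) ∧ (∀v ∃y (¬F(y) ∨ ¬H(v))) ∧ (∃x ¬Q(x))
Give each quantifier a distinct variable: v↦v1, v↦u.
  (∀v F(v)) ∧ (∀v1 ∀t (Q(t) ∧ H(v1))) ∧ (∀u ∃y (¬F(y) ∨ ¬H(u))) ∧ (∃x ¬Q(x))
Pull the quantifiers to the front (each side's bound variable is not free in the other side):
  ∀v ∀v1 ∀t ∀u ∃y ∃x (F(v) ∧ Q(t) ∧ H(v1) ∧ (¬F(y) ∨ ¬H(u)) ∧ ¬Q(x))

∀v ∀v1 ∀t ∀u ∃y ∃x (F(v) ∧ Q(t) ∧ H(v1) ∧ (¬F(y) ∨ ¬H(u)) ∧ ¬Q(x))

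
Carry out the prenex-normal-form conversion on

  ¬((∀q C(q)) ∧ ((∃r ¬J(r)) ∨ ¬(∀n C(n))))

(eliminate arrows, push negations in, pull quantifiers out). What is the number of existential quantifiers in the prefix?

1

Move each ¬ inward, flipping quantifiers it crosses:
  (∃q ¬C(q)) ∨ (∀r J(r)) ∧ (∀n C(n))
All bound variables are already distinct, so no renaming is needed.
Pull the quantifiers to the front (each side's bound variable is not free in the other side):
  ∃q ∀r ∀n (¬C(q) ∨ J(r) ∧ C(n))
The prefix is ∃q ∀r ∀n: 2 universal, 1 existential.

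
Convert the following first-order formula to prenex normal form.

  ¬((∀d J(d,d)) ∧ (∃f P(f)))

∃d ∀f (¬J(d,d) ∨ ¬P(f))

Push ¬ through the quantifiers and connectives to reach negation normal form:
  (∃d ¬J(d,d)) ∨ (∀f ¬P(f))
Pull the quantifiers to the front (each side's bound variable is not free in the other side):
  ∃d ∀f (¬J(d,d) ∨ ¬P(f))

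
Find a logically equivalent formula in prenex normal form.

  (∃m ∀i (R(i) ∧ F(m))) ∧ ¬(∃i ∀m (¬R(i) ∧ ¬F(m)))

∃m ∀i ∀u ∃p (R(i) ∧ F(m) ∧ (R(u) ∨ F(p)))

Move each ¬ inward, flipping quantifiers it crosses:
  (∃m ∀i (R(i) ∧ F(m))) ∧ (∀i ∃m (R(i) ∨ F(m)))
Rename bound variables to avoid capture: i↦u, m↦p.
  (∃m ∀i (R(i) ∧ F(m))) ∧ (∀u ∃p (R(u) ∨ F(p)))
Pull the quantifiers to the front (each side's bound variable is not free in the other side):
  ∃m ∀i ∀u ∃p (R(i) ∧ F(m) ∧ (R(u) ∨ F(p)))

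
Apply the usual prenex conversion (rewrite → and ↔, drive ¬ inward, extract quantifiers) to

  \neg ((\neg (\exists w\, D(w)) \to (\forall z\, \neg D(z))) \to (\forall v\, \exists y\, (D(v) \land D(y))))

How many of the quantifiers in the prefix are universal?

2

First replace A → B with ¬A ∨ B.
  \neg (\neg (\neg \neg (\exists w\, D(w)) \lor (\forall z\, \neg D(z))) \lor (\forall v\, \exists y\, (D(v) \land D(y))))
Push ¬ through the quantifiers and connectives to reach negation normal form:
  ((\exists w\, D(w)) \lor (\forall z\, \neg D(z))) \land (\exists v\, \forall y\, (\neg D(v) \lor \neg D(y)))
All bound variables are already distinct, so no renaming is needed.
Extract every quantifier outward, since the variables are now distinct and don't occur free across branches:
  \exists w\, \forall z\, \exists v\, \forall y\, ((D(w) \lor \neg D(z)) \land (\neg D(v) \lor \neg D(y)))
The prefix is \exists w \forall z \exists v \forall y: 2 universal, 2 existential.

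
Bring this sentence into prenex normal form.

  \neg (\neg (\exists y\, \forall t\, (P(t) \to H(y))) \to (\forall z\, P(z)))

Rewrite implications/biconditionals: A → B as ¬A ∨ B.
  \neg (\neg \neg (\exists y\, \forall t\, (\neg P(t) \lor H(y))) \lor (\forall z\, P(z)))
Drive negations inward (¬∀x A ≡ ∃x ¬A, ¬∃x A ≡ ∀x ¬A, De Morgan for ∧/∨):
  (\forall y\, \exists t\, (P(t) \land \neg H(y))) \land (\exists z\, \neg P(z))
All bound variables are already distinct, so no renaming is needed.
Pull the quantifiers to the front (each side's bound variable is not free in the other side):
  \forall y\, \exists t\, \exists z\, (P(t) \land \neg H(y) \land \neg P(z))

\forall y\, \exists t\, \exists z\, (P(t) \land \neg H(y) \land \neg P(z))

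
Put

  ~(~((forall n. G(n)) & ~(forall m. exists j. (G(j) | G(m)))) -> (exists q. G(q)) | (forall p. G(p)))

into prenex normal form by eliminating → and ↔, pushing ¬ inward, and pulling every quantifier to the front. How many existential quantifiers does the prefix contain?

3

Eliminate → and ↔ using ¬ and ∨.
  ~(~~((forall n. G(n)) & ~(forall m. exists j. (G(j) | G(m)))) | (exists q. G(q)) | (forall p. G(p)))
Push ¬ through the quantifiers and connectives to reach negation normal form:
  ((exists n. ~G(n)) | (forall m. exists j. (G(j) | G(m)))) & (forall q. ~G(q)) & (exists p. ~G(p))
Pull the quantifiers to the front (each side's bound variable is not free in the other side):
  exists n. forall m. exists j. forall q. exists p. ((~G(n) | G(j) | G(m)) & ~G(q) & ~G(p))
The prefix is exists n forall m exists j forall q exists p: 2 universal, 3 existential.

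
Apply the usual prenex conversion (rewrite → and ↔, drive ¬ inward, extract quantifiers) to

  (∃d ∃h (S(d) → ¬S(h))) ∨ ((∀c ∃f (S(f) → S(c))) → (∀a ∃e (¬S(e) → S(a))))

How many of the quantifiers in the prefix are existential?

4

Rewrite implications/biconditionals: A → B as ¬A ∨ B.
  (∃d ∃h (¬S(d) ∨ ¬S(h))) ∨ ¬(∀c ∃f (¬S(f) ∨ S(c))) ∨ (∀a ∃e (¬¬S(e) ∨ S(a)))
Push ¬ through the quantifiers and connectives to reach negation normal form:
  (∃d ∃h (¬S(d) ∨ ¬S(h))) ∨ (∃c ∀f (S(f) ∧ ¬S(c))) ∨ (∀a ∃e (S(e) ∨ S(a)))
All bound variables are already distinct, so no renaming is needed.
Pull the quantifiers to the front (each side's bound variable is not free in the other side):
  ∃d ∃h ∃c ∀f ∀a ∃e (¬S(d) ∨ ¬S(h) ∨ S(f) ∧ ¬S(c) ∨ S(e) ∨ S(a))
The prefix is ∃d ∃h ∃c ∀f ∀a ∃e: 2 universal, 4 existential.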